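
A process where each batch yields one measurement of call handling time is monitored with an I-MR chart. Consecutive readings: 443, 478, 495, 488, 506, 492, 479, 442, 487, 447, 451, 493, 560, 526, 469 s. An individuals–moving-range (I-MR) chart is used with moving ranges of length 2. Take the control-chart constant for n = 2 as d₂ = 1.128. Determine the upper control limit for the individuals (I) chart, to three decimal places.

565.420

X̄ = (443 + 478 + 495 + 488 + 506 + 492 + 479 + 442 + 487 + 447 + 451 + 493 + 560 + 526 + 469) / 15 = 483.7333
Moving ranges: 35, 17, 7, 18, 14, 13, 37, 45, 40, 4, 42, 67, 34, 57; M̄R̄ = 430.0000 / 14 = 30.7143
UCL = X̄ + 3·M̄R̄/d₂ = 483.7333 + 3 × 30.7143 / 1.128 = 565.4203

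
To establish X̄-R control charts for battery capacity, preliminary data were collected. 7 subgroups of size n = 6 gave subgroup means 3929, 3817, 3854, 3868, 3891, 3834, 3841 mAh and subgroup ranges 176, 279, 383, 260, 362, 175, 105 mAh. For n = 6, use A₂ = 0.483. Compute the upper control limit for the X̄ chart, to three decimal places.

3982.060

X̄̄ = (3929 + 3817 + 3854 + 3868 + 3891 + 3834 + 3841) / 7 = 27034.0000 / 7 = 3862.0000
R̄ = (176 + 279 + 383 + 260 + 362 + 175 + 105) / 7 = 1740.0000 / 7 = 248.5714
UCL = X̄̄ + A₂·R̄ = 3862.0000 + 0.483 × 248.5714 = 3982.0600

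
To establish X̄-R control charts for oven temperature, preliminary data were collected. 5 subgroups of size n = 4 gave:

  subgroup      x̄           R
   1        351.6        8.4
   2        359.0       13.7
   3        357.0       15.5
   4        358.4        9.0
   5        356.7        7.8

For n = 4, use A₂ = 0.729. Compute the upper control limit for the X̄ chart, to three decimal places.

364.472

X̄̄ = (351.6 + 359.0 + 357.0 + 358.4 + 356.7) / 5 = 1782.7000 / 5 = 356.5400
R̄ = (8.4 + 13.7 + 15.5 + 9.0 + 7.8) / 5 = 54.4000 / 5 = 10.8800
UCL = X̄̄ + A₂·R̄ = 356.5400 + 0.729 × 10.8800 = 364.4715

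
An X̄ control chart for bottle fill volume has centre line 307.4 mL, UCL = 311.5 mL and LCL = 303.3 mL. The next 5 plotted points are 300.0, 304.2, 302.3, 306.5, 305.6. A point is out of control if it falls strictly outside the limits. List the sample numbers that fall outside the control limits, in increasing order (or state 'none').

Compare each point to [303.3, 311.5]: sample 1 = 300.0 < LCL; sample 3 = 302.3 < LCL.

1, 3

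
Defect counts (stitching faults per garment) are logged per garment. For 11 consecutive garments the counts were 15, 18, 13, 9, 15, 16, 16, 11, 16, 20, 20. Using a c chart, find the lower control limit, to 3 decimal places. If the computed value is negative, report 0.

3.605

c̄ = (15 + 18 + 13 + 9 + 15 + 16 + 16 + 11 + 16 + 20 + 20) / 11 = 169 / 11 = 15.3636
LCL = c̄ − 3√c̄ = 15.3636 − 3 × 3.9196 = 3.6047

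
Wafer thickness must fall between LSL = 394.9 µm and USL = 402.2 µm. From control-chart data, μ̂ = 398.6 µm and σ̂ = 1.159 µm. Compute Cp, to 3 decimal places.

Cp = (USL − LSL) / (6σ̂) = (402.2 − 394.9) / (6 × 1.159) = 7.3000 / 6.9540 = 1.0498

1.050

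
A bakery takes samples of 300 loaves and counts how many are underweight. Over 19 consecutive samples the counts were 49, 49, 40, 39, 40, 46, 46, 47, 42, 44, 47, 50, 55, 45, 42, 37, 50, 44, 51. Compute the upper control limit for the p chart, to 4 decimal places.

0.2135

p̄ = Σdᵢ / (k·n) = 863 / (19 × 300) = 0.15140
UCL = p̄ + 3·√(p̄(1−p̄)/n) = 0.15140 + 3 × √(0.15140×0.84860/300) = 0.15140 + 3 × 0.02069 = 0.21349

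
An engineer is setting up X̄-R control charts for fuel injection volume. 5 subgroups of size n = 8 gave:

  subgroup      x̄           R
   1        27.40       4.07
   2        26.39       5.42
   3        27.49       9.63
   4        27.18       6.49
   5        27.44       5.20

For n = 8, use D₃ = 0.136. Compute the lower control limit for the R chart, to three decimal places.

0.838

R̄ = (4.07 + 5.42 + 9.63 + 6.49 + 5.20) / 5 = 30.8100 / 5 = 6.1620
LCL_R = D₃·R̄ = 0.136 × 6.1620 = 0.8380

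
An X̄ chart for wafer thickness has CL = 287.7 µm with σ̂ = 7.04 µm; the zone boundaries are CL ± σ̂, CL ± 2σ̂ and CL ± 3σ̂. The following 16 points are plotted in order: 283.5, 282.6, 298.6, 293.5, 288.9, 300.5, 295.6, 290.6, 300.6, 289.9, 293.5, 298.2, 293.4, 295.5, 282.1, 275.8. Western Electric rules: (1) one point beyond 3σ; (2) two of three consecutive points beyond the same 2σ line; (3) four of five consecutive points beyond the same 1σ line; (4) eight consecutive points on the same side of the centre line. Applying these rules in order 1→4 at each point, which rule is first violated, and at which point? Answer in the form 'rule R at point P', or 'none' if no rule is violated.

Zone of each point (C = within 1σ̂, B = 1σ̂–2σ̂, A = 2σ̂–3σ̂, * = beyond 3σ̂; sign = side of CL): 1:-C, 2:-C, 3:+B, 4:+C, 5:+C, 6:+B, 7:+B, 8:+C, 9:+B, 10:+C, 11:+C, 12:+B, 13:+C, 14:+B, 15:-C, 16:-B
Rule 4 (eight consecutive points on the same side of the centre line) is satisfied at point 10.

rule 4 at point 10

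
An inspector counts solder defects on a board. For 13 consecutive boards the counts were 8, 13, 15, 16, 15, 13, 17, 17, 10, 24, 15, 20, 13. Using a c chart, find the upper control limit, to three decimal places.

26.726

c̄ = (8 + 13 + 15 + 16 + 15 + 13 + 17 + 17 + 10 + 24 + 15 + 20 + 13) / 13 = 196 / 13 = 15.0769
UCL = c̄ + 3√c̄ = 15.0769 + 3 × √15.0769 = 15.0769 + 3 × 3.8829 = 26.7256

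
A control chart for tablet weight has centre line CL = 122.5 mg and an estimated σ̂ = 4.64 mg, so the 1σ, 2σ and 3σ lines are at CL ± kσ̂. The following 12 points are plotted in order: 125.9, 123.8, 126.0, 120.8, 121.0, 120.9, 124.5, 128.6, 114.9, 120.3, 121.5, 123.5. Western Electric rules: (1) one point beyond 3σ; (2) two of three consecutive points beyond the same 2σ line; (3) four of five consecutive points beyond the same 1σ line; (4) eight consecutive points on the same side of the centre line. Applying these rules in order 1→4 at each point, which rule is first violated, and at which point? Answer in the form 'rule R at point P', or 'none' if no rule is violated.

none

Zone of each point (C = within 1σ̂, B = 1σ̂–2σ̂, A = 2σ̂–3σ̂, * = beyond 3σ̂; sign = side of CL): 1:+C, 2:+C, 3:+C, 4:-C, 5:-C, 6:-C, 7:+C, 8:+B, 9:-B, 10:-C, 11:-C, 12:+C
No rule fires across all 12 points.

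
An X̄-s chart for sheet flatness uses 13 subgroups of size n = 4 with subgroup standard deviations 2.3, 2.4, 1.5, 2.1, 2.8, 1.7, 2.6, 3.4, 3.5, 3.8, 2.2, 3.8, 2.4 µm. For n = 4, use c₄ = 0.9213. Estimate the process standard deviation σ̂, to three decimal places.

2.881

s̄ = (2.3 + 2.4 + 1.5 + 2.1 + 2.8 + 1.7 + 2.6 + 3.4 + 3.5 + 3.8 + 2.2 + 3.8 + 2.4) / 13 = 2.6538
σ̂ = s̄ / c₄ = 2.6538 / 0.9213 = 2.8805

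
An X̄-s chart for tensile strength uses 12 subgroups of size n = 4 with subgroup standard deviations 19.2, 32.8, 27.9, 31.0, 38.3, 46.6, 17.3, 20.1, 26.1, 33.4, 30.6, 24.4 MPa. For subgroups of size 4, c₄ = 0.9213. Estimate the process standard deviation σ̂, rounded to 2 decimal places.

s̄ = (19.2 + 32.8 + 27.9 + 31.0 + 38.3 + 46.6 + 17.3 + 20.1 + 26.1 + 33.4 + 30.6 + 24.4) / 12 = 28.9750
σ̂ = s̄ / c₄ = 28.9750 / 0.9213 = 31.4501

31.45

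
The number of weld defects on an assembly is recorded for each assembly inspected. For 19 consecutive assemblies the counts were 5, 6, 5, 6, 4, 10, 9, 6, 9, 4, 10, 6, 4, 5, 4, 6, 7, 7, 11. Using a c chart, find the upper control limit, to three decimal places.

14.190

c̄ = (5 + 6 + 5 + 6 + 4 + 10 + 9 + 6 + 9 + 4 + 10 + 6 + 4 + 5 + 4 + 6 + 7 + 7 + 11) / 19 = 124 / 19 = 6.5263
UCL = c̄ + 3√c̄ = 6.5263 + 3 × √6.5263 = 6.5263 + 3 × 2.5547 = 14.1903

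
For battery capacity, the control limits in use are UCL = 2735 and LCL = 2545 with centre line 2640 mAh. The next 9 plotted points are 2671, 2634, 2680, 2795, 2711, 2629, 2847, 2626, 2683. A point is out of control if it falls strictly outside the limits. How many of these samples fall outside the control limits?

Compare each point to [2545, 2735]: sample 4 = 2795 > UCL; sample 7 = 2847 > UCL.

2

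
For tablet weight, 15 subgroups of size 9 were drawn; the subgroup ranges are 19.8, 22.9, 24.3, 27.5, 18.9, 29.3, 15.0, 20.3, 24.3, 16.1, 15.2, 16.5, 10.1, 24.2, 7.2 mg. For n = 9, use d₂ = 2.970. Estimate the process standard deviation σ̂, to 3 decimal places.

R̄ = (19.8 + 22.9 + 24.3 + 27.5 + 18.9 + 29.3 + 15.0 + 20.3 + 24.3 + 16.1 + 15.2 + 16.5 + 10.1 + 24.2 + 7.2) / 15 = 19.4400
σ̂ = R̄ / d₂ = 19.4400 / 2.970 = 6.5455

6.545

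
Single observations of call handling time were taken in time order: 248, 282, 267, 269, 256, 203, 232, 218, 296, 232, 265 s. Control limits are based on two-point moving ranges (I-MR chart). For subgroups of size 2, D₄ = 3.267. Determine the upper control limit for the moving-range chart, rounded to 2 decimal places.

109.44

Moving ranges: 34, 15, 2, 13, 53, 29, 14, 78, 64, 33; M̄R̄ = 335.0000 / 10 = 33.5000
UCL_MR = D₄·M̄R̄ = 3.267 × 33.5000 = 109.4445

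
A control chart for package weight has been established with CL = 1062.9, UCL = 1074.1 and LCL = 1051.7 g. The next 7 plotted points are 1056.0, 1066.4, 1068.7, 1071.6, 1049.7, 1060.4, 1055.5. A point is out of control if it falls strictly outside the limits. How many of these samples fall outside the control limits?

Compare each point to [1051.7, 1074.1]: sample 5 = 1049.7 < LCL.

1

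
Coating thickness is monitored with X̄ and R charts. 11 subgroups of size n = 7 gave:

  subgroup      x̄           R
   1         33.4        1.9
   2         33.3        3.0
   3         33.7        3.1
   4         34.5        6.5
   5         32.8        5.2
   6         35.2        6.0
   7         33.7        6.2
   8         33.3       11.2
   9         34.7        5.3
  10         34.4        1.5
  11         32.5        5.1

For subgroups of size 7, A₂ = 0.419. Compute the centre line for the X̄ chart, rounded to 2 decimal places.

33.77

X̄̄ = (33.4 + 33.3 + 33.7 + 34.5 + 32.8 + 35.2 + 33.7 + 33.3 + 34.7 + 34.4 + 32.5) / 11 = 371.5000 / 11 = 33.7727
CL = X̄̄ = 33.7727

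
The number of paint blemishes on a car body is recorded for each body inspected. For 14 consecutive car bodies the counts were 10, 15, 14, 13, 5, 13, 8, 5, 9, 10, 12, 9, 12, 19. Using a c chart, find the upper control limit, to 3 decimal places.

c̄ = (10 + 15 + 14 + 13 + 5 + 13 + 8 + 5 + 9 + 10 + 12 + 9 + 12 + 19) / 14 = 154 / 14 = 11.0000
UCL = c̄ + 3√c̄ = 11.0000 + 3 × √11.0000 = 11.0000 + 3 × 3.3166 = 20.9499

20.950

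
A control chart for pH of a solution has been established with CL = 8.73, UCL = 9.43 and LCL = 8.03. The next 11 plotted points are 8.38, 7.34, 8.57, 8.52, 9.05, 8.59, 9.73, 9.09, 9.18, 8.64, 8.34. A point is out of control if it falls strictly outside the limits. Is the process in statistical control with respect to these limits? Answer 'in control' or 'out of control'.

out of control

Compare each point to [8.03, 9.43]: sample 2 = 7.34 < LCL; sample 7 = 9.73 > UCL.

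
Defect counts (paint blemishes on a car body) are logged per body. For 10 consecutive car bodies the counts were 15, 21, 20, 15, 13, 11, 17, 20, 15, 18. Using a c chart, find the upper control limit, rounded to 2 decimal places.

28.69

c̄ = (15 + 21 + 20 + 15 + 13 + 11 + 17 + 20 + 15 + 18) / 10 = 165 / 10 = 16.5000
UCL = c̄ + 3√c̄ = 16.5000 + 3 × √16.5000 = 16.5000 + 3 × 4.0620 = 28.6861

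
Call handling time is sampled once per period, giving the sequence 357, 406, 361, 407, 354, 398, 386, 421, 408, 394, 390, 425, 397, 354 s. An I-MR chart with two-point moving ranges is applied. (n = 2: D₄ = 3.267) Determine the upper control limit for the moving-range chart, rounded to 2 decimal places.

Moving ranges: 49, 45, 46, 53, 44, 12, 35, 13, 14, 4, 35, 28, 43; M̄R̄ = 421.0000 / 13 = 32.3846
UCL_MR = D₄·M̄R̄ = 3.267 × 32.3846 = 105.8005

105.80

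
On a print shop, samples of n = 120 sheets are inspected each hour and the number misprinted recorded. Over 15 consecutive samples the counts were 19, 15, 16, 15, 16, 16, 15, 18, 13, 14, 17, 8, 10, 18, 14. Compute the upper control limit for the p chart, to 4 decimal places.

0.2148

p̄ = Σdᵢ / (k·n) = 224 / (15 × 120) = 0.12444
UCL = p̄ + 3·√(p̄(1−p̄)/n) = 0.12444 + 3 × √(0.12444×0.87556/120) = 0.12444 + 3 × 0.03013 = 0.21484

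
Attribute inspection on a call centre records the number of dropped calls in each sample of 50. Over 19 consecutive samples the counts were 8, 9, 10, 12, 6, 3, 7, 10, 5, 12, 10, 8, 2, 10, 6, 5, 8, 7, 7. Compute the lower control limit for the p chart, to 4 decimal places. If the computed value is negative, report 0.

p̄ = Σdᵢ / (k·n) = 145 / (19 × 50) = 0.15263
LCL = p̄ − 3·√(p̄(1−p̄)/n) = 0.15263 − 3 × 0.05086 = 0.00005

0.0001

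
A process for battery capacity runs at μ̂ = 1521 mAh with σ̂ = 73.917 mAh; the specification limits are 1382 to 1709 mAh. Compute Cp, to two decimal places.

0.74

Cp = (USL − LSL) / (6σ̂) = (1709 − 1382) / (6 × 73.917) = 327.0000 / 443.5020 = 0.7373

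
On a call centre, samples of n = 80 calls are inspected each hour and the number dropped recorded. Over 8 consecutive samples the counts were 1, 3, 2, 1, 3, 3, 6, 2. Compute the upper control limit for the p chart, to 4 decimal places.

0.0926

p̄ = Σdᵢ / (k·n) = 21 / (8 × 80) = 0.03281
UCL = p̄ + 3·√(p̄(1−p̄)/n) = 0.03281 + 3 × √(0.03281×0.96719/80) = 0.03281 + 3 × 0.01992 = 0.09256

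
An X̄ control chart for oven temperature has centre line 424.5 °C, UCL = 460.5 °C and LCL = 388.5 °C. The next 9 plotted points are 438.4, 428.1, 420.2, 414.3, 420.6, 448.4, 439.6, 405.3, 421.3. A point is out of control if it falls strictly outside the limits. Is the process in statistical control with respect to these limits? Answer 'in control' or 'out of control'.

All 9 points lie within [388.5, 460.5].

in control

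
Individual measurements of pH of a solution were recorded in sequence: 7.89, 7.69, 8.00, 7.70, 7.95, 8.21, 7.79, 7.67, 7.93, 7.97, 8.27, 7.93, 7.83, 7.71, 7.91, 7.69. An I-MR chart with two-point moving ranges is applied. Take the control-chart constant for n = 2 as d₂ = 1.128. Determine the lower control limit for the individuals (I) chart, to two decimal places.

7.27

X̄ = (7.89 + 7.69 + 8.00 + 7.70 + 7.95 + 8.21 + 7.79 + 7.67 + 7.93 + 7.97 + 8.27 + 7.93 + 7.83 + 7.71 + 7.91 + 7.69) / 16 = 7.8838
Moving ranges: 0.20, 0.31, 0.30, 0.25, 0.26, 0.42, 0.12, 0.26, 0.04, 0.30, 0.34, 0.10, 0.12, 0.20, 0.22; M̄R̄ = 3.4400 / 15 = 0.2293
LCL = X̄ − 3·M̄R̄/d₂ = 7.8838 − 3 × 0.2293 / 1.128 = 7.2738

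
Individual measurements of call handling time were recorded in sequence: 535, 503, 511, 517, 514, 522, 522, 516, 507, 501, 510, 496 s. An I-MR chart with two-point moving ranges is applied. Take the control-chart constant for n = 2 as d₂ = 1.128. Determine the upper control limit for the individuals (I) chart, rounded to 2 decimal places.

X̄ = (535 + 503 + 511 + 517 + 514 + 522 + 522 + 516 + 507 + 501 + 510 + 496) / 12 = 512.8333
Moving ranges: 32, 8, 6, 3, 8, 0, 6, 9, 6, 9, 14; M̄R̄ = 101.0000 / 11 = 9.1818
UCL = X̄ + 3·M̄R̄/d₂ = 512.8333 + 3 × 9.1818 / 1.128 = 537.2531

537.25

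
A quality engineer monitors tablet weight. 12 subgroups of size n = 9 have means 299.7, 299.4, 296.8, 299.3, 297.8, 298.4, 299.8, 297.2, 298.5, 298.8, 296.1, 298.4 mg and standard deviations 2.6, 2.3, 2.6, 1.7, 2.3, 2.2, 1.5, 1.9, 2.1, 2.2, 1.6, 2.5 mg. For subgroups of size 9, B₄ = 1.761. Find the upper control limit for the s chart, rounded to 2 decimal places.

3.74

s̄ = (2.6 + 2.3 + 2.6 + 1.7 + 2.3 + 2.2 + 1.5 + 1.9 + 2.1 + 2.2 + 1.6 + 2.5) / 12 = 2.1250
UCL_s = B₄·s̄ = 1.761 × 2.1250 = 3.7421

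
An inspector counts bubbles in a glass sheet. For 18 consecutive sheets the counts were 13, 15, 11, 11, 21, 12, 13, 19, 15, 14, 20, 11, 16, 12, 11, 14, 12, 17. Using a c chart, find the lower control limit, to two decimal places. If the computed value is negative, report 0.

2.94

c̄ = (13 + 15 + 11 + 11 + 21 + 12 + 13 + 19 + 15 + 14 + 20 + 11 + 16 + 12 + 11 + 14 + 12 + 17) / 18 = 257 / 18 = 14.2778
LCL = c̄ − 3√c̄ = 14.2778 − 3 × 3.7786 = 2.9420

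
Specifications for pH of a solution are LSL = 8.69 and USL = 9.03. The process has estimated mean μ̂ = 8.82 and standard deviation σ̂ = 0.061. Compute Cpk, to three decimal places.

Cpu = (USL − μ̂) / (3σ̂) = (9.03 − 8.82) / (3 × 0.061) = 1.1475; Cpl = (μ̂ − LSL) / (3σ̂) = (8.82 − 8.69) / (3 × 0.061) = 0.7104; Cpk = min(Cpu, Cpl) = 0.7104

0.710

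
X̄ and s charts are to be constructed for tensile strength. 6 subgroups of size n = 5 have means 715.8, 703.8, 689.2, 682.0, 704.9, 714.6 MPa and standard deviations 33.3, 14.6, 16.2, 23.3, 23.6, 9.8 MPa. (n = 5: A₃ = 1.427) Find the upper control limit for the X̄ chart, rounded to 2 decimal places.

730.45

X̄̄ = (715.8 + 703.8 + 689.2 + 682.0 + 704.9 + 714.6) / 6 = 701.7167
s̄ = (33.3 + 14.6 + 16.2 + 23.3 + 23.6 + 9.8) / 6 = 20.1333
UCL = X̄̄ + A₃·s̄ = 701.7167 + 1.427 × 20.1333 = 730.4469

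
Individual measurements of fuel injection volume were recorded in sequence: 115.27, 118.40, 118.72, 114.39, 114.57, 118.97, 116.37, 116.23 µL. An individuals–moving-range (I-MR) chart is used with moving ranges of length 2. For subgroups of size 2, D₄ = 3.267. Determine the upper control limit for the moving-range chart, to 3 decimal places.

Moving ranges: 3.13, 0.32, 4.33, 0.18, 4.40, 2.60, 0.14; M̄R̄ = 15.1000 / 7 = 2.1571
UCL_MR = D₄·M̄R̄ = 3.267 × 2.1571 = 7.0474

7.047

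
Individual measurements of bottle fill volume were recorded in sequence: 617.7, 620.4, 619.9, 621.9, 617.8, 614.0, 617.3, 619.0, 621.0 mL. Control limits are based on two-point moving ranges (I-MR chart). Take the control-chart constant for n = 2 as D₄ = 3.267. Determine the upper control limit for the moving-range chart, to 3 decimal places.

8.208

Moving ranges: 2.7, 0.5, 2.0, 4.1, 3.8, 3.3, 1.7, 2.0; M̄R̄ = 20.1000 / 8 = 2.5125
UCL_MR = D₄·M̄R̄ = 3.267 × 2.5125 = 8.2083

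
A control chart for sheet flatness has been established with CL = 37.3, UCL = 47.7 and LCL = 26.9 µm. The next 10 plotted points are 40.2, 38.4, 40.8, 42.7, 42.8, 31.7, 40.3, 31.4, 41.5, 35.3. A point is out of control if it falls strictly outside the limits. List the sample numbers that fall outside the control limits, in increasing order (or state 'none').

none

All 10 points lie within [26.9, 47.7].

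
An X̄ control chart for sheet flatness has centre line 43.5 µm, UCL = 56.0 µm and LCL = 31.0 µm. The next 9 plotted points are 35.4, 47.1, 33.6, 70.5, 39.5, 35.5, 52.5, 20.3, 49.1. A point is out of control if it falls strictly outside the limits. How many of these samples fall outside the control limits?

Compare each point to [31.0, 56.0]: sample 4 = 70.5 > UCL; sample 8 = 20.3 < LCL.

2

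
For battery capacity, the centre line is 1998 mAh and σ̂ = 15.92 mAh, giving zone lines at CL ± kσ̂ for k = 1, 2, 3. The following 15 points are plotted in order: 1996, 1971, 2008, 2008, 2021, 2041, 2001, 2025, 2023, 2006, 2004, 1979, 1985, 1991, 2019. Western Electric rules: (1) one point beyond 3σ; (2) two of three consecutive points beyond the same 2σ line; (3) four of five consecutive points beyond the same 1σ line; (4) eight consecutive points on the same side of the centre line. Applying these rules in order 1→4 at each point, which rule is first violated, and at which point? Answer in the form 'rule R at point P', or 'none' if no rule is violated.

Zone of each point (C = within 1σ̂, B = 1σ̂–2σ̂, A = 2σ̂–3σ̂, * = beyond 3σ̂; sign = side of CL): 1:-C, 2:-B, 3:+C, 4:+C, 5:+B, 6:+A, 7:+C, 8:+B, 9:+B, 10:+C, 11:+C, 12:-B, 13:-C, 14:-C, 15:+B
Rule 3 (four of five consecutive points beyond the same 1σ limit) is satisfied at point 9.

rule 3 at point 9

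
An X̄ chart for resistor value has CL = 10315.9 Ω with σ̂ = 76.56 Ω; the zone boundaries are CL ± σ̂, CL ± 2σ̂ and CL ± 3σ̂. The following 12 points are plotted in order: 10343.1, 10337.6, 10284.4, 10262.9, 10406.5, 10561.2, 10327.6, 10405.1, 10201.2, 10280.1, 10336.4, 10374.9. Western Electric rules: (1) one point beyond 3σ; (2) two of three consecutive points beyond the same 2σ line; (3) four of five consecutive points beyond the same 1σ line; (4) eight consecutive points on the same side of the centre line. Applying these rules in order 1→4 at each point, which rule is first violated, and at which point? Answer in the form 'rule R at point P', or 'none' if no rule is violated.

Zone of each point (C = within 1σ̂, B = 1σ̂–2σ̂, A = 2σ̂–3σ̂, * = beyond 3σ̂; sign = side of CL): 1:+C, 2:+C, 3:-C, 4:-C, 5:+B, 6:+*, 7:+C, 8:+B, 9:-B, 10:-C, 11:+C, 12:+C
Rule 1 (one point beyond the 3σ limits) is satisfied at point 6.

rule 1 at point 6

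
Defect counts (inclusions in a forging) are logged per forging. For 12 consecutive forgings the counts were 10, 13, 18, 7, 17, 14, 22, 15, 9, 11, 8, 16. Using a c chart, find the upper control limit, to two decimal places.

24.29

c̄ = (10 + 13 + 18 + 7 + 17 + 14 + 22 + 15 + 9 + 11 + 8 + 16) / 12 = 160 / 12 = 13.3333
UCL = c̄ + 3√c̄ = 13.3333 + 3 × √13.3333 = 13.3333 + 3 × 3.6515 = 24.2878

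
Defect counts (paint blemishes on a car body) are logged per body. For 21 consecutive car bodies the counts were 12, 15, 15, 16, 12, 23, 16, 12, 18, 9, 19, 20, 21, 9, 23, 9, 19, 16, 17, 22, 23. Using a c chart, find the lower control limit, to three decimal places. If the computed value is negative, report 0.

c̄ = (12 + 15 + 15 + 16 + 12 + 23 + 16 + 12 + 18 + 9 + 19 + 20 + 21 + 9 + 23 + 9 + 19 + 16 + 17 + 22 + 23) / 21 = 346 / 21 = 16.4762
LCL = c̄ − 3√c̄ = 16.4762 − 3 × 4.0591 = 4.2989

4.299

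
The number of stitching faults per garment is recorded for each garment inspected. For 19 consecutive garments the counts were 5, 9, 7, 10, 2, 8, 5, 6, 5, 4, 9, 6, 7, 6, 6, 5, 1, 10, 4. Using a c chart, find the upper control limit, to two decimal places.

13.43

c̄ = (5 + 9 + 7 + 10 + 2 + 8 + 5 + 6 + 5 + 4 + 9 + 6 + 7 + 6 + 6 + 5 + 1 + 10 + 4) / 19 = 115 / 19 = 6.0526
UCL = c̄ + 3√c̄ = 6.0526 + 3 × √6.0526 = 6.0526 + 3 × 2.4602 = 13.4333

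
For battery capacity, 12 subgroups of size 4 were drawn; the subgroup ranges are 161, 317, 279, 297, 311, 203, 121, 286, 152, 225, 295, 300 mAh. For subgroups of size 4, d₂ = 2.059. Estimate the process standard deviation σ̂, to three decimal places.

R̄ = (161 + 317 + 279 + 297 + 311 + 203 + 121 + 286 + 152 + 225 + 295 + 300) / 12 = 245.5833
σ̂ = R̄ / d₂ = 245.5833 / 2.059 = 119.2731

119.273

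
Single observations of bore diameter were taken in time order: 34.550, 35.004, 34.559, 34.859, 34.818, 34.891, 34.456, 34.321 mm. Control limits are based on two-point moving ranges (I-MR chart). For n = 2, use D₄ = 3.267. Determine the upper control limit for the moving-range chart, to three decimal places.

0.879

Moving ranges: 0.454, 0.445, 0.300, 0.041, 0.073, 0.435, 0.135; M̄R̄ = 1.8830 / 7 = 0.2690
UCL_MR = D₄·M̄R̄ = 3.267 × 0.2690 = 0.8788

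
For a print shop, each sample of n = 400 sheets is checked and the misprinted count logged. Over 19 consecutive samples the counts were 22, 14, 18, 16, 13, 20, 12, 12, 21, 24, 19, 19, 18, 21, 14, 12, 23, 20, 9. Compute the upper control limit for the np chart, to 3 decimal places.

p̄ = Σdᵢ / (k·n) = 327 / (19 × 400) = 0.04303
UCL = np̄ + 3·√(np̄(1−p̄)) = 17.2105 + 3 × √(17.2105×0.95697) = 17.2105 + 3 × 4.0583 = 29.3855

29.386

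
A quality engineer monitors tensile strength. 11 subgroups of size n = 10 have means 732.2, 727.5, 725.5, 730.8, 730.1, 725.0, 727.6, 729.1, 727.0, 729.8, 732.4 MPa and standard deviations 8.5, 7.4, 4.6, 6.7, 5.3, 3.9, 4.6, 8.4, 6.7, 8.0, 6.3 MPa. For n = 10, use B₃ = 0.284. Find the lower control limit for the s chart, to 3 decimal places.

s̄ = (8.5 + 7.4 + 4.6 + 6.7 + 5.3 + 3.9 + 4.6 + 8.4 + 6.7 + 8.0 + 6.3) / 11 = 6.4000
LCL_s = B₃·s̄ = 0.284 × 6.4000 = 1.8176

1.818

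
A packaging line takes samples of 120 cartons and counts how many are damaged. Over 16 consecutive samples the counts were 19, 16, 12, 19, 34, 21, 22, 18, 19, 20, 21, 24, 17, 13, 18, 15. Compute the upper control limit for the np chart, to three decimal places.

31.311

p̄ = Σdᵢ / (k·n) = 308 / (16 × 120) = 0.16042
UCL = np̄ + 3·√(np̄(1−p̄)) = 19.2500 + 3 × √(19.2500×0.83958) = 19.2500 + 3 × 4.0202 = 31.3106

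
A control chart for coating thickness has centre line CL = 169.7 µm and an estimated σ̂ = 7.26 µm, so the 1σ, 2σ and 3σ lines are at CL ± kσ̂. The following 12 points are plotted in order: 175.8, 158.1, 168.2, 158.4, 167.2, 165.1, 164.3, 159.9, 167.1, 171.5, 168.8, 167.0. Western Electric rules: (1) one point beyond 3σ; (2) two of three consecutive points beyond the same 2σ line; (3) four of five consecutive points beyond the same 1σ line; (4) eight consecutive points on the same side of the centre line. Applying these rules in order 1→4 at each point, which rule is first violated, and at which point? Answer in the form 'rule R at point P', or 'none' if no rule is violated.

Zone of each point (C = within 1σ̂, B = 1σ̂–2σ̂, A = 2σ̂–3σ̂, * = beyond 3σ̂; sign = side of CL): 1:+C, 2:-B, 3:-C, 4:-B, 5:-C, 6:-C, 7:-C, 8:-B, 9:-C, 10:+C, 11:-C, 12:-C
Rule 4 (eight consecutive points on the same side of the centre line) is satisfied at point 9.

rule 4 at point 9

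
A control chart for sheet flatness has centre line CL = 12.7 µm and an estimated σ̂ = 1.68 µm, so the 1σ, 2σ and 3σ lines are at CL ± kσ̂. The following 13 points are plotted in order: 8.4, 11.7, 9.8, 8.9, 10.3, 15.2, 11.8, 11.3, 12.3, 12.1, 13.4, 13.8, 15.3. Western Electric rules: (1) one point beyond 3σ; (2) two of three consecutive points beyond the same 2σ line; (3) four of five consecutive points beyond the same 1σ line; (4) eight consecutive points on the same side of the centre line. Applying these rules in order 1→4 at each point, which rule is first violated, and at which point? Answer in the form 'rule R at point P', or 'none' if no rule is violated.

Zone of each point (C = within 1σ̂, B = 1σ̂–2σ̂, A = 2σ̂–3σ̂, * = beyond 3σ̂; sign = side of CL): 1:-A, 2:-C, 3:-B, 4:-A, 5:-B, 6:+B, 7:-C, 8:-C, 9:-C, 10:-C, 11:+C, 12:+C, 13:+B
Rule 3 (four of five consecutive points beyond the same 1σ limit) is satisfied at point 5.

rule 3 at point 5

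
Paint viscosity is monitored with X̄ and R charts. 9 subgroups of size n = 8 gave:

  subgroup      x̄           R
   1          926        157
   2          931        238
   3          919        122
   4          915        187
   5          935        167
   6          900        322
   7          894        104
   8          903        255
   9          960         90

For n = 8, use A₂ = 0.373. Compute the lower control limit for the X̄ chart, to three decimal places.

852.282

X̄̄ = (926 + 931 + 919 + 915 + 935 + 900 + 894 + 903 + 960) / 9 = 8283.0000 / 9 = 920.3333
R̄ = (157 + 238 + 122 + 187 + 167 + 322 + 104 + 255 + 90) / 9 = 1642.0000 / 9 = 182.4444
LCL = X̄̄ − A₂·R̄ = 920.3333 − 0.373 × 182.4444 = 852.2816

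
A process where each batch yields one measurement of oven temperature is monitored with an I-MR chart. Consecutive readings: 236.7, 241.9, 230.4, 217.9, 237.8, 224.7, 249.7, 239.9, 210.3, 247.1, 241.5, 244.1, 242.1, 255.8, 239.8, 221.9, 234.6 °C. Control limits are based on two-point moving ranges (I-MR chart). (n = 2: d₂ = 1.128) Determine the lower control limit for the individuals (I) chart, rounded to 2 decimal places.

197.37

X̄ = (236.7 + 241.9 + 230.4 + 217.9 + 237.8 + 224.7 + 249.7 + 239.9 + 210.3 + 247.1 + 241.5 + 244.1 + 242.1 + 255.8 + 239.8 + 221.9 + 234.6) / 17 = 236.2471
Moving ranges: 5.2, 11.5, 12.5, 19.9, 13.1, 25.0, 9.8, 29.6, 36.8, 5.6, 2.6, 2.0, 13.7, 16.0, 17.9, 12.7; M̄R̄ = 233.9000 / 16 = 14.6188
LCL = X̄ − 3·M̄R̄/d₂ = 236.2471 − 3 × 14.6188 / 1.128 = 197.3674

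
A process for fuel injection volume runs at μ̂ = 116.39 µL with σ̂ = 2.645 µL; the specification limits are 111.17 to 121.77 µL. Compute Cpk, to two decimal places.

Cpu = (USL − μ̂) / (3σ̂) = (121.77 − 116.39) / (3 × 2.645) = 0.6780; Cpl = (μ̂ − LSL) / (3σ̂) = (116.39 − 111.17) / (3 × 2.645) = 0.6578; Cpk = min(Cpu, Cpl) = 0.6578

0.66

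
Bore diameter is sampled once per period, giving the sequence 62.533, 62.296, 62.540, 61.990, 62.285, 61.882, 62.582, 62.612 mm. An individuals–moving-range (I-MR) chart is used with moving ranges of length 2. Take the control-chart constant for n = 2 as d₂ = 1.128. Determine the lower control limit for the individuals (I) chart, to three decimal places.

X̄ = (62.533 + 62.296 + 62.540 + 61.990 + 62.285 + 61.882 + 62.582 + 62.612) / 8 = 62.3400
Moving ranges: 0.237, 0.244, 0.550, 0.295, 0.403, 0.700, 0.030; M̄R̄ = 2.4590 / 7 = 0.3513
LCL = X̄ − 3·M̄R̄/d₂ = 62.3400 − 3 × 0.3513 / 1.128 = 61.4057

61.406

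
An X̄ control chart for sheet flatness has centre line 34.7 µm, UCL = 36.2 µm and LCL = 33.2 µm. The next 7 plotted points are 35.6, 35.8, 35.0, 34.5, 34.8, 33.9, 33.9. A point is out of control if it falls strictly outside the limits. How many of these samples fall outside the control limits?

0

All 7 points lie within [33.2, 36.2].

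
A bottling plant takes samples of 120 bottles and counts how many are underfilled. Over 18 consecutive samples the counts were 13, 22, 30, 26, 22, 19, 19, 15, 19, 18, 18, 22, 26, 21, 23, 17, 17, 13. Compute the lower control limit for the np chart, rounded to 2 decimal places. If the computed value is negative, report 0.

p̄ = Σdᵢ / (k·n) = 360 / (18 × 120) = 0.16667
LCL = np̄ − 3·√(np̄(1−p̄)) = 20.0000 − 3 × 4.0825 = 7.7526

7.75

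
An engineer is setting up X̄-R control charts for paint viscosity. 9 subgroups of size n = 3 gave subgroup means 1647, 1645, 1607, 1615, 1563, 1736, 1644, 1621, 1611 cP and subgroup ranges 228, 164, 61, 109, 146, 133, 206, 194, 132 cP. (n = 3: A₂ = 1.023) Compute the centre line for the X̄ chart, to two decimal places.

X̄̄ = (1647 + 1645 + 1607 + 1615 + 1563 + 1736 + 1644 + 1621 + 1611) / 9 = 14689.0000 / 9 = 1632.1111
CL = X̄̄ = 1632.1111

1632.11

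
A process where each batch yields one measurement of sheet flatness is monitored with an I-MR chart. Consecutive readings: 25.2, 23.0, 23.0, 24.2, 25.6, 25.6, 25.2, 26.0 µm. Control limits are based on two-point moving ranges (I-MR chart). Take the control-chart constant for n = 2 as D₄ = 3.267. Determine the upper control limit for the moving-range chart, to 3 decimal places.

2.800

Moving ranges: 2.2, 0.0, 1.2, 1.4, 0.0, 0.4, 0.8; M̄R̄ = 6.0000 / 7 = 0.8571
UCL_MR = D₄·M̄R̄ = 3.267 × 0.8571 = 2.8003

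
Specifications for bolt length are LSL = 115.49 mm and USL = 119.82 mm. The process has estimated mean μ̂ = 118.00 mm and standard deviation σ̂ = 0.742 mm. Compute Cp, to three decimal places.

0.973

Cp = (USL − LSL) / (6σ̂) = (119.82 − 115.49) / (6 × 0.742) = 4.3300 / 4.4520 = 0.9726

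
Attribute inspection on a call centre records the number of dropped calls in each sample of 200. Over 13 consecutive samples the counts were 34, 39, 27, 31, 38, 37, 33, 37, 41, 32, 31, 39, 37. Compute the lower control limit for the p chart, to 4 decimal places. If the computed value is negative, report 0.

p̄ = Σdᵢ / (k·n) = 456 / (13 × 200) = 0.17538
LCL = p̄ − 3·√(p̄(1−p̄)/n) = 0.17538 − 3 × 0.02689 = 0.09471

0.0947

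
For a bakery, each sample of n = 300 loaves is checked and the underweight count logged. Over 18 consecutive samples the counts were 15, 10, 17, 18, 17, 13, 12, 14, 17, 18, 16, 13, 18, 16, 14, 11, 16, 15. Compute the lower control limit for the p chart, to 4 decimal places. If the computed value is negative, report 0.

p̄ = Σdᵢ / (k·n) = 270 / (18 × 300) = 0.05000
LCL = p̄ − 3·√(p̄(1−p̄)/n) = 0.05000 − 3 × 0.01258 = 0.01225

0.0123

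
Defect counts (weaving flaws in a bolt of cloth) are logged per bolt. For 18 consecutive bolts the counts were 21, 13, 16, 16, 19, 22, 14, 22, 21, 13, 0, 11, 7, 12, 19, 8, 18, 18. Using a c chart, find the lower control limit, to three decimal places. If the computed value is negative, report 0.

3.381

c̄ = (21 + 13 + 16 + 16 + 19 + 22 + 14 + 22 + 21 + 13 + 0 + 11 + 7 + 12 + 19 + 8 + 18 + 18) / 18 = 270 / 18 = 15.0000
LCL = c̄ − 3√c̄ = 15.0000 − 3 × 3.8730 = 3.3810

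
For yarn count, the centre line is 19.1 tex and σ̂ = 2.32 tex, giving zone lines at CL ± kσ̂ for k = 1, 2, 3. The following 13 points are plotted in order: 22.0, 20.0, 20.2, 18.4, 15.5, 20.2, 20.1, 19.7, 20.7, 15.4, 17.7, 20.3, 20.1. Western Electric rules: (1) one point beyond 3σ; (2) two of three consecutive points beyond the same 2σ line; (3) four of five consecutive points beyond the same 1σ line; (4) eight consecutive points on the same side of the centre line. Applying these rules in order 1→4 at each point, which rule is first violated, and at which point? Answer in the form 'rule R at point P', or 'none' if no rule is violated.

Zone of each point (C = within 1σ̂, B = 1σ̂–2σ̂, A = 2σ̂–3σ̂, * = beyond 3σ̂; sign = side of CL): 1:+B, 2:+C, 3:+C, 4:-C, 5:-B, 6:+C, 7:+C, 8:+C, 9:+C, 10:-B, 11:-C, 12:+C, 13:+C
No rule fires across all 13 points.

none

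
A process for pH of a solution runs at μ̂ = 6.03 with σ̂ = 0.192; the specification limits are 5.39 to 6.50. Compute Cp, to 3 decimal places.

Cp = (USL − LSL) / (6σ̂) = (6.50 − 5.39) / (6 × 0.192) = 1.1100 / 1.1520 = 0.9635

0.964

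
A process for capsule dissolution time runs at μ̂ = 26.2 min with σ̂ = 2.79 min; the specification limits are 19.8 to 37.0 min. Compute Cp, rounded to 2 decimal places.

Cp = (USL − LSL) / (6σ̂) = (37.0 − 19.8) / (6 × 2.79) = 17.2000 / 16.7400 = 1.0275

1.03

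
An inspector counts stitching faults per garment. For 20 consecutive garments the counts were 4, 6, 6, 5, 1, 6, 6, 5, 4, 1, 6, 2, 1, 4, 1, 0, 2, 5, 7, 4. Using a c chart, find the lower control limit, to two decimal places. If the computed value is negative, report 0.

c̄ = (4 + 6 + 6 + 5 + 1 + 6 + 6 + 5 + 4 + 1 + 6 + 2 + 1 + 4 + 1 + 0 + 2 + 5 + 7 + 4) / 20 = 76 / 20 = 3.8000
LCL = c̄ − 3√c̄ = 3.8000 − 3 × 1.9494 = -2.0481 → 0 (cannot be negative)

0.00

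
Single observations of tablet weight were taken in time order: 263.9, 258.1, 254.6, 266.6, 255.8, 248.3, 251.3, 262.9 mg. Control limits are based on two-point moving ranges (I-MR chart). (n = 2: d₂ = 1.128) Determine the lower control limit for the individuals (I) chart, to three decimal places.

237.095

X̄ = (263.9 + 258.1 + 254.6 + 266.6 + 255.8 + 248.3 + 251.3 + 262.9) / 8 = 257.6875
Moving ranges: 5.8, 3.5, 12.0, 10.8, 7.5, 3.0, 11.6; M̄R̄ = 54.2000 / 7 = 7.7429
LCL = X̄ − 3·M̄R̄/d₂ = 257.6875 − 3 × 7.7429 / 1.128 = 237.0948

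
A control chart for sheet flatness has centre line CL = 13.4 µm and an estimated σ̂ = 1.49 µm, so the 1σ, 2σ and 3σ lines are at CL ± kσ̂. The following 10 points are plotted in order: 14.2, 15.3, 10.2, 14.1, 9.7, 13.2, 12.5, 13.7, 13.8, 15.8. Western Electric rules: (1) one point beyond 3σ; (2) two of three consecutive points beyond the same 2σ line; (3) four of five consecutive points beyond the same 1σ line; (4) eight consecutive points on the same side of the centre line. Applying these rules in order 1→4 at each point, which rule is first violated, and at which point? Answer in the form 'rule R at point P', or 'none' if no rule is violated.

rule 2 at point 5

Zone of each point (C = within 1σ̂, B = 1σ̂–2σ̂, A = 2σ̂–3σ̂, * = beyond 3σ̂; sign = side of CL): 1:+C, 2:+B, 3:-A, 4:+C, 5:-A, 6:-C, 7:-C, 8:+C, 9:+C, 10:+B
Rule 2 (two of three consecutive points beyond the same 2σ limit) is satisfied at point 5.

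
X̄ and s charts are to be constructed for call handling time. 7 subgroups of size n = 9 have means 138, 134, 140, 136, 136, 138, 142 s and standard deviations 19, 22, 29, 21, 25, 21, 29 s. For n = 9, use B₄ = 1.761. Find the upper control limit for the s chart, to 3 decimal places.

41.761

s̄ = (19 + 22 + 29 + 21 + 25 + 21 + 29) / 7 = 23.7143
UCL_s = B₄·s̄ = 1.761 × 23.7143 = 41.7609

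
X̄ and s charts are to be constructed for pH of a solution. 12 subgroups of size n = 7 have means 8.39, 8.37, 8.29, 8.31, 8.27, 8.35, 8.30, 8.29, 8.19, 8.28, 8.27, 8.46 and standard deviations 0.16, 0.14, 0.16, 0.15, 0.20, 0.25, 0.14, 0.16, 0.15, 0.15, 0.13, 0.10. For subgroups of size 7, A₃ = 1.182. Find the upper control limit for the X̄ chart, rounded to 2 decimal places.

8.50

X̄̄ = (8.39 + 8.37 + 8.29 + 8.31 + 8.27 + 8.35 + 8.30 + 8.29 + 8.19 + 8.28 + 8.27 + 8.46) / 12 = 8.3142
s̄ = (0.16 + 0.14 + 0.16 + 0.15 + 0.20 + 0.25 + 0.14 + 0.16 + 0.15 + 0.15 + 0.13 + 0.10) / 12 = 0.1575
UCL = X̄̄ + A₃·s̄ = 8.3142 + 1.182 × 0.1575 = 8.5003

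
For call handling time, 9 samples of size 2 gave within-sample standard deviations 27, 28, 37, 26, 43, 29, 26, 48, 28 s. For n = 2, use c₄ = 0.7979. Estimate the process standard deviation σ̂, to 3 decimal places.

40.662

s̄ = (27 + 28 + 37 + 26 + 43 + 29 + 26 + 48 + 28) / 9 = 32.4444
σ̂ = s̄ / c₄ = 32.4444 / 0.7979 = 40.6623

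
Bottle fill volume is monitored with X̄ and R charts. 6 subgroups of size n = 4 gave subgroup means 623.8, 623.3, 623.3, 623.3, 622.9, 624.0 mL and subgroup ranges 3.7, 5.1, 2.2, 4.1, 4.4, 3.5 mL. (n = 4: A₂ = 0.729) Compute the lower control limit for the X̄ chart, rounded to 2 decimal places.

X̄̄ = (623.8 + 623.3 + 623.3 + 623.3 + 622.9 + 624.0) / 6 = 3740.6000 / 6 = 623.4333
R̄ = (3.7 + 5.1 + 2.2 + 4.1 + 4.4 + 3.5) / 6 = 23.0000 / 6 = 3.8333
LCL = X̄̄ − A₂·R̄ = 623.4333 − 0.729 × 3.8333 = 620.6388

620.64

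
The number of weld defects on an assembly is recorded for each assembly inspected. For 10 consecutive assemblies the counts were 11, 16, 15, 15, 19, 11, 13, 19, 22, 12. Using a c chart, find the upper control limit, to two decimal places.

c̄ = (11 + 16 + 15 + 15 + 19 + 11 + 13 + 19 + 22 + 12) / 10 = 153 / 10 = 15.3000
UCL = c̄ + 3√c̄ = 15.3000 + 3 × √15.3000 = 15.3000 + 3 × 3.9115 = 27.0346

27.03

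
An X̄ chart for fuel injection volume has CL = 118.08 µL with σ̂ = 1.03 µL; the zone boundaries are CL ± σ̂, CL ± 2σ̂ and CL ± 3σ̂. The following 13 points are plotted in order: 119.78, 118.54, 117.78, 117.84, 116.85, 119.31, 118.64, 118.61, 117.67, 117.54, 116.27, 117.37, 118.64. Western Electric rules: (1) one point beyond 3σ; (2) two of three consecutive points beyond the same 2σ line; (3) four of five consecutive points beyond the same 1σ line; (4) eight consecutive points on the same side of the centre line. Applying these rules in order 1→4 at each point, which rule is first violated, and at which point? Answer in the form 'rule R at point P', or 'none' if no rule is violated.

Zone of each point (C = within 1σ̂, B = 1σ̂–2σ̂, A = 2σ̂–3σ̂, * = beyond 3σ̂; sign = side of CL): 1:+B, 2:+C, 3:-C, 4:-C, 5:-B, 6:+B, 7:+C, 8:+C, 9:-C, 10:-C, 11:-B, 12:-C, 13:+C
No rule fires across all 13 points.

none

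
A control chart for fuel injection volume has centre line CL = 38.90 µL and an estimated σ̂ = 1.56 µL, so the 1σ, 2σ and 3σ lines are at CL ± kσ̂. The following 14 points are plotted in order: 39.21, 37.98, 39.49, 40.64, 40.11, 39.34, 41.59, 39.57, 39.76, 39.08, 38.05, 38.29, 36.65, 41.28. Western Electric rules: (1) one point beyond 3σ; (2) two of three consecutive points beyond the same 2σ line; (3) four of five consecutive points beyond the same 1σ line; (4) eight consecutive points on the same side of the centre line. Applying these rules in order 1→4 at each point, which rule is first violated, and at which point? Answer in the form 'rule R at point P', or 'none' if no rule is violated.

Zone of each point (C = within 1σ̂, B = 1σ̂–2σ̂, A = 2σ̂–3σ̂, * = beyond 3σ̂; sign = side of CL): 1:+C, 2:-C, 3:+C, 4:+B, 5:+C, 6:+C, 7:+B, 8:+C, 9:+C, 10:+C, 11:-C, 12:-C, 13:-B, 14:+B
Rule 4 (eight consecutive points on the same side of the centre line) is satisfied at point 10.

rule 4 at point 10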